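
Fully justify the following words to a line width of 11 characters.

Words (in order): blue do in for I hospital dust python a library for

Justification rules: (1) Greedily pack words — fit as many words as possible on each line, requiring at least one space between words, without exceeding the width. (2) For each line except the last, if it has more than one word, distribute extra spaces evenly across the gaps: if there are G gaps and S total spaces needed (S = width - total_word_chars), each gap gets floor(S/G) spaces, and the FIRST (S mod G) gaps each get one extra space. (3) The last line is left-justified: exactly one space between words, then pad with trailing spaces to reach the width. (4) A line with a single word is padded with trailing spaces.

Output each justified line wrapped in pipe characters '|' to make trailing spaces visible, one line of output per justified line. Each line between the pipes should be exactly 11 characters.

Answer: |blue  do in|
|for       I|
|hospital   |
|dust python|
|a   library|
|for        |

Derivation:
Line 1: ['blue', 'do', 'in'] (min_width=10, slack=1)
Line 2: ['for', 'I'] (min_width=5, slack=6)
Line 3: ['hospital'] (min_width=8, slack=3)
Line 4: ['dust', 'python'] (min_width=11, slack=0)
Line 5: ['a', 'library'] (min_width=9, slack=2)
Line 6: ['for'] (min_width=3, slack=8)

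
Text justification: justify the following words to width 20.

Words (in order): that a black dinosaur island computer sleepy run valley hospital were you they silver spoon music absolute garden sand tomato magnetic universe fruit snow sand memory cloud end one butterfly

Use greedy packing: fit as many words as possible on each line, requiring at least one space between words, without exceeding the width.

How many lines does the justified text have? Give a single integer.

Line 1: ['that', 'a', 'black'] (min_width=12, slack=8)
Line 2: ['dinosaur', 'island'] (min_width=15, slack=5)
Line 3: ['computer', 'sleepy', 'run'] (min_width=19, slack=1)
Line 4: ['valley', 'hospital', 'were'] (min_width=20, slack=0)
Line 5: ['you', 'they', 'silver'] (min_width=15, slack=5)
Line 6: ['spoon', 'music', 'absolute'] (min_width=20, slack=0)
Line 7: ['garden', 'sand', 'tomato'] (min_width=18, slack=2)
Line 8: ['magnetic', 'universe'] (min_width=17, slack=3)
Line 9: ['fruit', 'snow', 'sand'] (min_width=15, slack=5)
Line 10: ['memory', 'cloud', 'end', 'one'] (min_width=20, slack=0)
Line 11: ['butterfly'] (min_width=9, slack=11)
Total lines: 11

Answer: 11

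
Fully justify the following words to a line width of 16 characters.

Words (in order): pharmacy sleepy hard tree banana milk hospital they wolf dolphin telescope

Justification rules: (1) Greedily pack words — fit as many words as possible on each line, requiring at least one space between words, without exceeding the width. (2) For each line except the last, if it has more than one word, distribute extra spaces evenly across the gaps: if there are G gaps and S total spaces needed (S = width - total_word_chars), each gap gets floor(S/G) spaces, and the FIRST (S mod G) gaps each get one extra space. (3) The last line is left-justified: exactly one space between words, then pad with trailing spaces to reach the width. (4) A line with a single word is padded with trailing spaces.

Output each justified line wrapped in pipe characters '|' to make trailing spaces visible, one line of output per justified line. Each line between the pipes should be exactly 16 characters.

Line 1: ['pharmacy', 'sleepy'] (min_width=15, slack=1)
Line 2: ['hard', 'tree', 'banana'] (min_width=16, slack=0)
Line 3: ['milk', 'hospital'] (min_width=13, slack=3)
Line 4: ['they', 'wolf'] (min_width=9, slack=7)
Line 5: ['dolphin'] (min_width=7, slack=9)
Line 6: ['telescope'] (min_width=9, slack=7)

Answer: |pharmacy  sleepy|
|hard tree banana|
|milk    hospital|
|they        wolf|
|dolphin         |
|telescope       |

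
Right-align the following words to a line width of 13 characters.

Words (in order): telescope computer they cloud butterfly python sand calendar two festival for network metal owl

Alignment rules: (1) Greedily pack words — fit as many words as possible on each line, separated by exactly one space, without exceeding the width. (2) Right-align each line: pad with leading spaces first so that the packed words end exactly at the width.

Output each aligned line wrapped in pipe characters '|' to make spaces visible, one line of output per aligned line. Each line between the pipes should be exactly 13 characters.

Answer: |    telescope|
|computer they|
|        cloud|
|    butterfly|
|  python sand|
| calendar two|
| festival for|
|network metal|
|          owl|

Derivation:
Line 1: ['telescope'] (min_width=9, slack=4)
Line 2: ['computer', 'they'] (min_width=13, slack=0)
Line 3: ['cloud'] (min_width=5, slack=8)
Line 4: ['butterfly'] (min_width=9, slack=4)
Line 5: ['python', 'sand'] (min_width=11, slack=2)
Line 6: ['calendar', 'two'] (min_width=12, slack=1)
Line 7: ['festival', 'for'] (min_width=12, slack=1)
Line 8: ['network', 'metal'] (min_width=13, slack=0)
Line 9: ['owl'] (min_width=3, slack=10)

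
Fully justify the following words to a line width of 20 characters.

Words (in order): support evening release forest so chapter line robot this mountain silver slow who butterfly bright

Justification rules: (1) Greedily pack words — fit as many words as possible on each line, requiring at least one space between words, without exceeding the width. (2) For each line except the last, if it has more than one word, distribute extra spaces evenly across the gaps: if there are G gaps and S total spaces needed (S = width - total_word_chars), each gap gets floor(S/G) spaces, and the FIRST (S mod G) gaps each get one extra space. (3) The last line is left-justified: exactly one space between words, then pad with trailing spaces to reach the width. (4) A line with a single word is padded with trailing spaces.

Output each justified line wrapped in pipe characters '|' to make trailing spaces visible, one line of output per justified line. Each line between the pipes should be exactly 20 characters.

Answer: |support      evening|
|release   forest  so|
|chapter  line  robot|
|this mountain silver|
|slow  who  butterfly|
|bright              |

Derivation:
Line 1: ['support', 'evening'] (min_width=15, slack=5)
Line 2: ['release', 'forest', 'so'] (min_width=17, slack=3)
Line 3: ['chapter', 'line', 'robot'] (min_width=18, slack=2)
Line 4: ['this', 'mountain', 'silver'] (min_width=20, slack=0)
Line 5: ['slow', 'who', 'butterfly'] (min_width=18, slack=2)
Line 6: ['bright'] (min_width=6, slack=14)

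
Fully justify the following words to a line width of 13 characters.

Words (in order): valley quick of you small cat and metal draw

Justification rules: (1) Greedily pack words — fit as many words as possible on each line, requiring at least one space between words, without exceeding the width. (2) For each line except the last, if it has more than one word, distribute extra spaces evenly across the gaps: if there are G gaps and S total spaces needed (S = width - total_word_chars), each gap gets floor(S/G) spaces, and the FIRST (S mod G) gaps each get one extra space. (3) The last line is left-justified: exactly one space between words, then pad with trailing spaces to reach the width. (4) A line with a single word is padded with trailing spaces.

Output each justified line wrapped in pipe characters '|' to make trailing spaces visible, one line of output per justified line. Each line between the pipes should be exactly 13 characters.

Answer: |valley  quick|
|of  you small|
|cat and metal|
|draw         |

Derivation:
Line 1: ['valley', 'quick'] (min_width=12, slack=1)
Line 2: ['of', 'you', 'small'] (min_width=12, slack=1)
Line 3: ['cat', 'and', 'metal'] (min_width=13, slack=0)
Line 4: ['draw'] (min_width=4, slack=9)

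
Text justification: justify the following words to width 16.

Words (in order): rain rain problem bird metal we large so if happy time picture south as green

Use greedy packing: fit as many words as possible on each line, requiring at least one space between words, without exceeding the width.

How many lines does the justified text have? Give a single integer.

Answer: 6

Derivation:
Line 1: ['rain', 'rain'] (min_width=9, slack=7)
Line 2: ['problem', 'bird'] (min_width=12, slack=4)
Line 3: ['metal', 'we', 'large'] (min_width=14, slack=2)
Line 4: ['so', 'if', 'happy', 'time'] (min_width=16, slack=0)
Line 5: ['picture', 'south', 'as'] (min_width=16, slack=0)
Line 6: ['green'] (min_width=5, slack=11)
Total lines: 6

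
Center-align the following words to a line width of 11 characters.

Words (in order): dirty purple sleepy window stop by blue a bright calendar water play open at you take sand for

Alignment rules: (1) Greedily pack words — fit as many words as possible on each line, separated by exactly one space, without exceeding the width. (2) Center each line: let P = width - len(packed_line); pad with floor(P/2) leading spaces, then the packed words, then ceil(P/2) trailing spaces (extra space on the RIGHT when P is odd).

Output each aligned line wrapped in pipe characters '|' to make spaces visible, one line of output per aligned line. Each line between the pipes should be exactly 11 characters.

Line 1: ['dirty'] (min_width=5, slack=6)
Line 2: ['purple'] (min_width=6, slack=5)
Line 3: ['sleepy'] (min_width=6, slack=5)
Line 4: ['window', 'stop'] (min_width=11, slack=0)
Line 5: ['by', 'blue', 'a'] (min_width=9, slack=2)
Line 6: ['bright'] (min_width=6, slack=5)
Line 7: ['calendar'] (min_width=8, slack=3)
Line 8: ['water', 'play'] (min_width=10, slack=1)
Line 9: ['open', 'at', 'you'] (min_width=11, slack=0)
Line 10: ['take', 'sand'] (min_width=9, slack=2)
Line 11: ['for'] (min_width=3, slack=8)

Answer: |   dirty   |
|  purple   |
|  sleepy   |
|window stop|
| by blue a |
|  bright   |
| calendar  |
|water play |
|open at you|
| take sand |
|    for    |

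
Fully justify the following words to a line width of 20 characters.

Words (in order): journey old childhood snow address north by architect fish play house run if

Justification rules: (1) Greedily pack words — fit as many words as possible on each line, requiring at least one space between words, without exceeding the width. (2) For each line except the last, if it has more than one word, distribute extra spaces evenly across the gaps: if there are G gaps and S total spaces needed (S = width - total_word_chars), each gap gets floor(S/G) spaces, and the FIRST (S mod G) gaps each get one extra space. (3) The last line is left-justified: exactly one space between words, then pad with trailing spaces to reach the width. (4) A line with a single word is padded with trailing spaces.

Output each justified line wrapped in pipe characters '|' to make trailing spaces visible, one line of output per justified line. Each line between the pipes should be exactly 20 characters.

Line 1: ['journey', 'old'] (min_width=11, slack=9)
Line 2: ['childhood', 'snow'] (min_width=14, slack=6)
Line 3: ['address', 'north', 'by'] (min_width=16, slack=4)
Line 4: ['architect', 'fish', 'play'] (min_width=19, slack=1)
Line 5: ['house', 'run', 'if'] (min_width=12, slack=8)

Answer: |journey          old|
|childhood       snow|
|address   north   by|
|architect  fish play|
|house run if        |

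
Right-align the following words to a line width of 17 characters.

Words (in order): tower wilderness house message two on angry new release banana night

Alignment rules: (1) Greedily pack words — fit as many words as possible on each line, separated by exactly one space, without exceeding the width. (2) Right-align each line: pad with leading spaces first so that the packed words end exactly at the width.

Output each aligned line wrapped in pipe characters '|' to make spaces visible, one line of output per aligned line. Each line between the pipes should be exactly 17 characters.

Answer: | tower wilderness|
|house message two|
|     on angry new|
|   release banana|
|            night|

Derivation:
Line 1: ['tower', 'wilderness'] (min_width=16, slack=1)
Line 2: ['house', 'message', 'two'] (min_width=17, slack=0)
Line 3: ['on', 'angry', 'new'] (min_width=12, slack=5)
Line 4: ['release', 'banana'] (min_width=14, slack=3)
Line 5: ['night'] (min_width=5, slack=12)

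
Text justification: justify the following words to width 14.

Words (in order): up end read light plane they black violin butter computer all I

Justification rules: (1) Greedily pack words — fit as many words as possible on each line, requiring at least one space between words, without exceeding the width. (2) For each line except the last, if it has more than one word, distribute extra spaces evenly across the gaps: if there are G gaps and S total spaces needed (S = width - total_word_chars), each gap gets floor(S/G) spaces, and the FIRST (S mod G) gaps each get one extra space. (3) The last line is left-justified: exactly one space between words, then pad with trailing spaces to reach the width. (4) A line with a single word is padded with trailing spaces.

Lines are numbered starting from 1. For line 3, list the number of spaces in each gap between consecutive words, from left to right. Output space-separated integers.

Line 1: ['up', 'end', 'read'] (min_width=11, slack=3)
Line 2: ['light', 'plane'] (min_width=11, slack=3)
Line 3: ['they', 'black'] (min_width=10, slack=4)
Line 4: ['violin', 'butter'] (min_width=13, slack=1)
Line 5: ['computer', 'all', 'I'] (min_width=14, slack=0)

Answer: 5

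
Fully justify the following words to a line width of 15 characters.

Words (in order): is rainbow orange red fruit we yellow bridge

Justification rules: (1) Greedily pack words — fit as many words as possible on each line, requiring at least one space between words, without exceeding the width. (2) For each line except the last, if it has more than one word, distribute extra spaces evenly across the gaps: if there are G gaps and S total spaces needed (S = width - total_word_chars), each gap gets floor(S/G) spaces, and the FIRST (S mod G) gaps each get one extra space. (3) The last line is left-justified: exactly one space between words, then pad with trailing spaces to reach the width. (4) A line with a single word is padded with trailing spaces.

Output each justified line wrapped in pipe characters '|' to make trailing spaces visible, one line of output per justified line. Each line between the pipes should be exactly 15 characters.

Answer: |is      rainbow|
|orange      red|
|fruit we yellow|
|bridge         |

Derivation:
Line 1: ['is', 'rainbow'] (min_width=10, slack=5)
Line 2: ['orange', 'red'] (min_width=10, slack=5)
Line 3: ['fruit', 'we', 'yellow'] (min_width=15, slack=0)
Line 4: ['bridge'] (min_width=6, slack=9)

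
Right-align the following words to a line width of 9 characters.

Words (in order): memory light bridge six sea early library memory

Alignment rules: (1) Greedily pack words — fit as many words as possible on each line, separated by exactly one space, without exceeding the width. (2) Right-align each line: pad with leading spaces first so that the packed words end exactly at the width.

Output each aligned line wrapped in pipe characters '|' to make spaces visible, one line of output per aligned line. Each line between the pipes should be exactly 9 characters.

Line 1: ['memory'] (min_width=6, slack=3)
Line 2: ['light'] (min_width=5, slack=4)
Line 3: ['bridge'] (min_width=6, slack=3)
Line 4: ['six', 'sea'] (min_width=7, slack=2)
Line 5: ['early'] (min_width=5, slack=4)
Line 6: ['library'] (min_width=7, slack=2)
Line 7: ['memory'] (min_width=6, slack=3)

Answer: |   memory|
|    light|
|   bridge|
|  six sea|
|    early|
|  library|
|   memory|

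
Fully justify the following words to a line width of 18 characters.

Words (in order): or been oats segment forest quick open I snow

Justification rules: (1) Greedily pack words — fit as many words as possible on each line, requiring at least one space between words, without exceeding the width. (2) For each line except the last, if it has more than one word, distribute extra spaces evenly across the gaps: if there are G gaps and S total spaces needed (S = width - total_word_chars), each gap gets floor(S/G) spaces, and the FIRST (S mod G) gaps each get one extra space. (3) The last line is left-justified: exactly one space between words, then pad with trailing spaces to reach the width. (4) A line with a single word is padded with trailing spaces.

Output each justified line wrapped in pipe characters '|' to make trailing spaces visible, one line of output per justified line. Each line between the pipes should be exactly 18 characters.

Line 1: ['or', 'been', 'oats'] (min_width=12, slack=6)
Line 2: ['segment', 'forest'] (min_width=14, slack=4)
Line 3: ['quick', 'open', 'I', 'snow'] (min_width=17, slack=1)

Answer: |or    been    oats|
|segment     forest|
|quick open I snow |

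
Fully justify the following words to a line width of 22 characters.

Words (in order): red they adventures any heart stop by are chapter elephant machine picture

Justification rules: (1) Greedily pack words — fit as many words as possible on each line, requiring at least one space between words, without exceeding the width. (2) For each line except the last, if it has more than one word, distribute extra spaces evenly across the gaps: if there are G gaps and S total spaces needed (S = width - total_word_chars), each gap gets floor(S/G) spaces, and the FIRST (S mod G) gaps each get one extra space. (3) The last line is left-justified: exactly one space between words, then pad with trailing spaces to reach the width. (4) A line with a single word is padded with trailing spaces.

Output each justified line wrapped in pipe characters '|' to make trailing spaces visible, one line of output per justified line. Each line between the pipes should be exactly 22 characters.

Answer: |red   they  adventures|
|any  heart stop by are|
|chapter       elephant|
|machine picture       |

Derivation:
Line 1: ['red', 'they', 'adventures'] (min_width=19, slack=3)
Line 2: ['any', 'heart', 'stop', 'by', 'are'] (min_width=21, slack=1)
Line 3: ['chapter', 'elephant'] (min_width=16, slack=6)
Line 4: ['machine', 'picture'] (min_width=15, slack=7)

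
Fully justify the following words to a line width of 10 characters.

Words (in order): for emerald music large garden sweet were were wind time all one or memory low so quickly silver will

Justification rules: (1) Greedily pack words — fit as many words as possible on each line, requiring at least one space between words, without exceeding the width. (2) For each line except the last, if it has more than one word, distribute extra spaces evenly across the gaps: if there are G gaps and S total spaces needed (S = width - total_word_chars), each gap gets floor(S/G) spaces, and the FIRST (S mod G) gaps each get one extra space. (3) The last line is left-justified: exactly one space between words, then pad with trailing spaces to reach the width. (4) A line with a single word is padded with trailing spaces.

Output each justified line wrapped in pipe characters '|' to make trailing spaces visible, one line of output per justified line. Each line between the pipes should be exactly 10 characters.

Line 1: ['for'] (min_width=3, slack=7)
Line 2: ['emerald'] (min_width=7, slack=3)
Line 3: ['music'] (min_width=5, slack=5)
Line 4: ['large'] (min_width=5, slack=5)
Line 5: ['garden'] (min_width=6, slack=4)
Line 6: ['sweet', 'were'] (min_width=10, slack=0)
Line 7: ['were', 'wind'] (min_width=9, slack=1)
Line 8: ['time', 'all'] (min_width=8, slack=2)
Line 9: ['one', 'or'] (min_width=6, slack=4)
Line 10: ['memory', 'low'] (min_width=10, slack=0)
Line 11: ['so', 'quickly'] (min_width=10, slack=0)
Line 12: ['silver'] (min_width=6, slack=4)
Line 13: ['will'] (min_width=4, slack=6)

Answer: |for       |
|emerald   |
|music     |
|large     |
|garden    |
|sweet were|
|were  wind|
|time   all|
|one     or|
|memory low|
|so quickly|
|silver    |
|will      |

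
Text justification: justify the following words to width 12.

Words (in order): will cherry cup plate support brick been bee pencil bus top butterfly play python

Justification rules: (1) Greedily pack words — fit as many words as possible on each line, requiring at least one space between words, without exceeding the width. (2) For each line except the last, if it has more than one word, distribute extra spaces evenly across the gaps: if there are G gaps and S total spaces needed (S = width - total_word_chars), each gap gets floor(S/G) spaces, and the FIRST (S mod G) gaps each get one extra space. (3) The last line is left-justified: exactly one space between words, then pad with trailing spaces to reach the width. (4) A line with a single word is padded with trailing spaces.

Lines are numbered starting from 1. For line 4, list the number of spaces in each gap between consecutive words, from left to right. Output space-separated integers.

Line 1: ['will', 'cherry'] (min_width=11, slack=1)
Line 2: ['cup', 'plate'] (min_width=9, slack=3)
Line 3: ['support'] (min_width=7, slack=5)
Line 4: ['brick', 'been'] (min_width=10, slack=2)
Line 5: ['bee', 'pencil'] (min_width=10, slack=2)
Line 6: ['bus', 'top'] (min_width=7, slack=5)
Line 7: ['butterfly'] (min_width=9, slack=3)
Line 8: ['play', 'python'] (min_width=11, slack=1)

Answer: 3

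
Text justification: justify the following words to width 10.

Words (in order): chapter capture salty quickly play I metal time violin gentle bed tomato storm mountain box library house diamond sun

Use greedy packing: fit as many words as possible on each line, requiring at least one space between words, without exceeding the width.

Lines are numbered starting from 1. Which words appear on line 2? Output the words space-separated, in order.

Line 1: ['chapter'] (min_width=7, slack=3)
Line 2: ['capture'] (min_width=7, slack=3)
Line 3: ['salty'] (min_width=5, slack=5)
Line 4: ['quickly'] (min_width=7, slack=3)
Line 5: ['play', 'I'] (min_width=6, slack=4)
Line 6: ['metal', 'time'] (min_width=10, slack=0)
Line 7: ['violin'] (min_width=6, slack=4)
Line 8: ['gentle', 'bed'] (min_width=10, slack=0)
Line 9: ['tomato'] (min_width=6, slack=4)
Line 10: ['storm'] (min_width=5, slack=5)
Line 11: ['mountain'] (min_width=8, slack=2)
Line 12: ['box'] (min_width=3, slack=7)
Line 13: ['library'] (min_width=7, slack=3)
Line 14: ['house'] (min_width=5, slack=5)
Line 15: ['diamond'] (min_width=7, slack=3)
Line 16: ['sun'] (min_width=3, slack=7)

Answer: capture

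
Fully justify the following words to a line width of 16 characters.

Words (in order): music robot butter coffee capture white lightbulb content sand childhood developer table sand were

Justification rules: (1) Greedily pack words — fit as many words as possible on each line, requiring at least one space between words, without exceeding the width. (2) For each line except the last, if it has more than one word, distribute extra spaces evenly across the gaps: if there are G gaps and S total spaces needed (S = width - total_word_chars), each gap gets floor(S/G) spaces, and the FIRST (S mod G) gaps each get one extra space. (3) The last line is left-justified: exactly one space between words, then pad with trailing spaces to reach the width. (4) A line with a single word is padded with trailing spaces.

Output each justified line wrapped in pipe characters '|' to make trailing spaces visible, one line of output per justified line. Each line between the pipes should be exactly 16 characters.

Line 1: ['music', 'robot'] (min_width=11, slack=5)
Line 2: ['butter', 'coffee'] (min_width=13, slack=3)
Line 3: ['capture', 'white'] (min_width=13, slack=3)
Line 4: ['lightbulb'] (min_width=9, slack=7)
Line 5: ['content', 'sand'] (min_width=12, slack=4)
Line 6: ['childhood'] (min_width=9, slack=7)
Line 7: ['developer', 'table'] (min_width=15, slack=1)
Line 8: ['sand', 'were'] (min_width=9, slack=7)

Answer: |music      robot|
|butter    coffee|
|capture    white|
|lightbulb       |
|content     sand|
|childhood       |
|developer  table|
|sand were       |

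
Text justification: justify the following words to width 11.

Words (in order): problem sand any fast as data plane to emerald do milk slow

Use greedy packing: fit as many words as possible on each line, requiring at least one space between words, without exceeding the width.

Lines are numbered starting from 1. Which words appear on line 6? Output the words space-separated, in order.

Answer: do milk

Derivation:
Line 1: ['problem'] (min_width=7, slack=4)
Line 2: ['sand', 'any'] (min_width=8, slack=3)
Line 3: ['fast', 'as'] (min_width=7, slack=4)
Line 4: ['data', 'plane'] (min_width=10, slack=1)
Line 5: ['to', 'emerald'] (min_width=10, slack=1)
Line 6: ['do', 'milk'] (min_width=7, slack=4)
Line 7: ['slow'] (min_width=4, slack=7)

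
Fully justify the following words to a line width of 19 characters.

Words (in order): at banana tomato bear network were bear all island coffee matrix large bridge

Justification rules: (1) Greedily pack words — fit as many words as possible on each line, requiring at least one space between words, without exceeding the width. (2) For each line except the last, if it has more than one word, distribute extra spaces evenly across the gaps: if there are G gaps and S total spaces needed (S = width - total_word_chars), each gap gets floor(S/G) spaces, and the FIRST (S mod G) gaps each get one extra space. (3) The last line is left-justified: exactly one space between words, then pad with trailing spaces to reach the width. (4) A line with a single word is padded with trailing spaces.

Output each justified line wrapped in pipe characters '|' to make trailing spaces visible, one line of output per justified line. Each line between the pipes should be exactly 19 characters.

Answer: |at   banana  tomato|
|bear  network  were|
|bear   all   island|
|coffee matrix large|
|bridge             |

Derivation:
Line 1: ['at', 'banana', 'tomato'] (min_width=16, slack=3)
Line 2: ['bear', 'network', 'were'] (min_width=17, slack=2)
Line 3: ['bear', 'all', 'island'] (min_width=15, slack=4)
Line 4: ['coffee', 'matrix', 'large'] (min_width=19, slack=0)
Line 5: ['bridge'] (min_width=6, slack=13)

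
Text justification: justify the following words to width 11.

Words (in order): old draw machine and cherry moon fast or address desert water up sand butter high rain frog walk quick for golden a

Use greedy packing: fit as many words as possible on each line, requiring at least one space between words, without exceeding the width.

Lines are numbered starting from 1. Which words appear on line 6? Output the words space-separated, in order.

Answer: desert

Derivation:
Line 1: ['old', 'draw'] (min_width=8, slack=3)
Line 2: ['machine', 'and'] (min_width=11, slack=0)
Line 3: ['cherry', 'moon'] (min_width=11, slack=0)
Line 4: ['fast', 'or'] (min_width=7, slack=4)
Line 5: ['address'] (min_width=7, slack=4)
Line 6: ['desert'] (min_width=6, slack=5)
Line 7: ['water', 'up'] (min_width=8, slack=3)
Line 8: ['sand', 'butter'] (min_width=11, slack=0)
Line 9: ['high', 'rain'] (min_width=9, slack=2)
Line 10: ['frog', 'walk'] (min_width=9, slack=2)
Line 11: ['quick', 'for'] (min_width=9, slack=2)
Line 12: ['golden', 'a'] (min_width=8, slack=3)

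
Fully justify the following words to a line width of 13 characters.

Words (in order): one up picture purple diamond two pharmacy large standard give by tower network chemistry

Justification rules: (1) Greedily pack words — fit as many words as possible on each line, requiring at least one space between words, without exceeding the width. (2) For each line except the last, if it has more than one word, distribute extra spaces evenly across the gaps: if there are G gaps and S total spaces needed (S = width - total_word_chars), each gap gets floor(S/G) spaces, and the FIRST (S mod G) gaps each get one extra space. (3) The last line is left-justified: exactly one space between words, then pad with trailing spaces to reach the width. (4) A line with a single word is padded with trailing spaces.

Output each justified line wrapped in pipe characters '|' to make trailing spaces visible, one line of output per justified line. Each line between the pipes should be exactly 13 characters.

Line 1: ['one', 'up'] (min_width=6, slack=7)
Line 2: ['picture'] (min_width=7, slack=6)
Line 3: ['purple'] (min_width=6, slack=7)
Line 4: ['diamond', 'two'] (min_width=11, slack=2)
Line 5: ['pharmacy'] (min_width=8, slack=5)
Line 6: ['large'] (min_width=5, slack=8)
Line 7: ['standard', 'give'] (min_width=13, slack=0)
Line 8: ['by', 'tower'] (min_width=8, slack=5)
Line 9: ['network'] (min_width=7, slack=6)
Line 10: ['chemistry'] (min_width=9, slack=4)

Answer: |one        up|
|picture      |
|purple       |
|diamond   two|
|pharmacy     |
|large        |
|standard give|
|by      tower|
|network      |
|chemistry    |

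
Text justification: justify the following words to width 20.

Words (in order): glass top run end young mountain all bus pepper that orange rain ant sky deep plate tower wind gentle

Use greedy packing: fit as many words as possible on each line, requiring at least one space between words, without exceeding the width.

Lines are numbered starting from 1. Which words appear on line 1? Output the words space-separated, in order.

Line 1: ['glass', 'top', 'run', 'end'] (min_width=17, slack=3)
Line 2: ['young', 'mountain', 'all'] (min_width=18, slack=2)
Line 3: ['bus', 'pepper', 'that'] (min_width=15, slack=5)
Line 4: ['orange', 'rain', 'ant', 'sky'] (min_width=19, slack=1)
Line 5: ['deep', 'plate', 'tower'] (min_width=16, slack=4)
Line 6: ['wind', 'gentle'] (min_width=11, slack=9)

Answer: glass top run end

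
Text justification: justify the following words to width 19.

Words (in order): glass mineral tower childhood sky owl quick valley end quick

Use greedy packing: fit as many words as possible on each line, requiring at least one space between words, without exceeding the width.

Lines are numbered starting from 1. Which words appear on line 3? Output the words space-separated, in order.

Line 1: ['glass', 'mineral', 'tower'] (min_width=19, slack=0)
Line 2: ['childhood', 'sky', 'owl'] (min_width=17, slack=2)
Line 3: ['quick', 'valley', 'end'] (min_width=16, slack=3)
Line 4: ['quick'] (min_width=5, slack=14)

Answer: quick valley end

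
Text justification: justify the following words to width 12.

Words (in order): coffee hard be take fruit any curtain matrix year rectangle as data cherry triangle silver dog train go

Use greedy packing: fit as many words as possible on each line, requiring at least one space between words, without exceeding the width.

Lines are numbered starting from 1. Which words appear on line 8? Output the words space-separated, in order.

Line 1: ['coffee', 'hard'] (min_width=11, slack=1)
Line 2: ['be', 'take'] (min_width=7, slack=5)
Line 3: ['fruit', 'any'] (min_width=9, slack=3)
Line 4: ['curtain'] (min_width=7, slack=5)
Line 5: ['matrix', 'year'] (min_width=11, slack=1)
Line 6: ['rectangle', 'as'] (min_width=12, slack=0)
Line 7: ['data', 'cherry'] (min_width=11, slack=1)
Line 8: ['triangle'] (min_width=8, slack=4)
Line 9: ['silver', 'dog'] (min_width=10, slack=2)
Line 10: ['train', 'go'] (min_width=8, slack=4)

Answer: triangle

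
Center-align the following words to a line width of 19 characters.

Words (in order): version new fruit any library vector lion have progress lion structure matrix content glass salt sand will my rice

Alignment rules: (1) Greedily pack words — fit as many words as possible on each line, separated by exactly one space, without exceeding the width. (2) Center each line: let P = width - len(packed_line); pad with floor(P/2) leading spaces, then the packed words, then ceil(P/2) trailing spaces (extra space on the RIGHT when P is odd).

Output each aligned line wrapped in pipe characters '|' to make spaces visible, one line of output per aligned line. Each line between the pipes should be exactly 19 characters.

Line 1: ['version', 'new', 'fruit'] (min_width=17, slack=2)
Line 2: ['any', 'library', 'vector'] (min_width=18, slack=1)
Line 3: ['lion', 'have', 'progress'] (min_width=18, slack=1)
Line 4: ['lion', 'structure'] (min_width=14, slack=5)
Line 5: ['matrix', 'content'] (min_width=14, slack=5)
Line 6: ['glass', 'salt', 'sand'] (min_width=15, slack=4)
Line 7: ['will', 'my', 'rice'] (min_width=12, slack=7)

Answer: | version new fruit |
|any library vector |
|lion have progress |
|  lion structure   |
|  matrix content   |
|  glass salt sand  |
|   will my rice    |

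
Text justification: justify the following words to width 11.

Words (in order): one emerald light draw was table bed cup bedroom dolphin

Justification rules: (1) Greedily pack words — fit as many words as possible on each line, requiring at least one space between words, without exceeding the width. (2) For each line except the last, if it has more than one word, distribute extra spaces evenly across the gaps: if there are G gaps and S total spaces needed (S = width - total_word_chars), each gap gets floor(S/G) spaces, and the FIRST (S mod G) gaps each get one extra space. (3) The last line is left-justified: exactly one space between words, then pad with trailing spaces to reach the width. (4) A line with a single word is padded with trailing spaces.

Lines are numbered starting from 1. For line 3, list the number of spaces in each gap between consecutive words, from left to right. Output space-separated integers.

Answer: 3

Derivation:
Line 1: ['one', 'emerald'] (min_width=11, slack=0)
Line 2: ['light', 'draw'] (min_width=10, slack=1)
Line 3: ['was', 'table'] (min_width=9, slack=2)
Line 4: ['bed', 'cup'] (min_width=7, slack=4)
Line 5: ['bedroom'] (min_width=7, slack=4)
Line 6: ['dolphin'] (min_width=7, slack=4)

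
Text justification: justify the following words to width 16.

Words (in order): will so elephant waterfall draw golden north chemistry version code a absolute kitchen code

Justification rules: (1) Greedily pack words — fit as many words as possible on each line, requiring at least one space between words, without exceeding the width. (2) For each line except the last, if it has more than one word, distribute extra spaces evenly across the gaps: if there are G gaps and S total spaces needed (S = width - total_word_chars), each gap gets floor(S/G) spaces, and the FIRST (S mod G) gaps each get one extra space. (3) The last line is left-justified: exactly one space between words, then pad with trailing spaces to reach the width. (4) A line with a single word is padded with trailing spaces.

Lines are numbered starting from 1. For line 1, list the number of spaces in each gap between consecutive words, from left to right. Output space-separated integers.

Line 1: ['will', 'so', 'elephant'] (min_width=16, slack=0)
Line 2: ['waterfall', 'draw'] (min_width=14, slack=2)
Line 3: ['golden', 'north'] (min_width=12, slack=4)
Line 4: ['chemistry'] (min_width=9, slack=7)
Line 5: ['version', 'code', 'a'] (min_width=14, slack=2)
Line 6: ['absolute', 'kitchen'] (min_width=16, slack=0)
Line 7: ['code'] (min_width=4, slack=12)

Answer: 1 1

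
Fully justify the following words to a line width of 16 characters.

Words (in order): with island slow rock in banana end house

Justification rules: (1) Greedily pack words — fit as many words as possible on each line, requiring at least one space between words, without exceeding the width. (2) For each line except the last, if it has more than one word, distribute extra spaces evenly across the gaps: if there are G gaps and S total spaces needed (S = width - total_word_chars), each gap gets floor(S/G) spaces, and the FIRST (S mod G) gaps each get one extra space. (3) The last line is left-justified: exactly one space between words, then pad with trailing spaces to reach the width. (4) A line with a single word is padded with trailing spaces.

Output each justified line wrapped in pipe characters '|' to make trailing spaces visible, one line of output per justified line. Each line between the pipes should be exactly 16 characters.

Line 1: ['with', 'island', 'slow'] (min_width=16, slack=0)
Line 2: ['rock', 'in', 'banana'] (min_width=14, slack=2)
Line 3: ['end', 'house'] (min_width=9, slack=7)

Answer: |with island slow|
|rock  in  banana|
|end house       |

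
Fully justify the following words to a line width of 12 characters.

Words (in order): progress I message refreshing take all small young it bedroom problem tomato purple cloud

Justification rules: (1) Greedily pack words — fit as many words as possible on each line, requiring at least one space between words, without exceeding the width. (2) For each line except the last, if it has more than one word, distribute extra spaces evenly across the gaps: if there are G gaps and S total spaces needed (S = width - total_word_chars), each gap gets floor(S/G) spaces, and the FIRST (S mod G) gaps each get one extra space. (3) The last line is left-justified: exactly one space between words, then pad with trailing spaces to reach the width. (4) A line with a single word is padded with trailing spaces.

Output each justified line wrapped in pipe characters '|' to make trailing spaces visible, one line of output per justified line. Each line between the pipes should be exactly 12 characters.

Line 1: ['progress', 'I'] (min_width=10, slack=2)
Line 2: ['message'] (min_width=7, slack=5)
Line 3: ['refreshing'] (min_width=10, slack=2)
Line 4: ['take', 'all'] (min_width=8, slack=4)
Line 5: ['small', 'young'] (min_width=11, slack=1)
Line 6: ['it', 'bedroom'] (min_width=10, slack=2)
Line 7: ['problem'] (min_width=7, slack=5)
Line 8: ['tomato'] (min_width=6, slack=6)
Line 9: ['purple', 'cloud'] (min_width=12, slack=0)

Answer: |progress   I|
|message     |
|refreshing  |
|take     all|
|small  young|
|it   bedroom|
|problem     |
|tomato      |
|purple cloud|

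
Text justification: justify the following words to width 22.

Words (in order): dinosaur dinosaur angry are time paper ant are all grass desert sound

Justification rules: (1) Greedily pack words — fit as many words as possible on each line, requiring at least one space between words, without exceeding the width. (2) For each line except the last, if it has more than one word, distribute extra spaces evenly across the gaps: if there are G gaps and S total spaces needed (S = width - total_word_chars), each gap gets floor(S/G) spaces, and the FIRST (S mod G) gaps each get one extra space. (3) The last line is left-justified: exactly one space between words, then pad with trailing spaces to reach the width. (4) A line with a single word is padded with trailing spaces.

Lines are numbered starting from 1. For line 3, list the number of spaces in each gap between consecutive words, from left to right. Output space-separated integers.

Line 1: ['dinosaur', 'dinosaur'] (min_width=17, slack=5)
Line 2: ['angry', 'are', 'time', 'paper'] (min_width=20, slack=2)
Line 3: ['ant', 'are', 'all', 'grass'] (min_width=17, slack=5)
Line 4: ['desert', 'sound'] (min_width=12, slack=10)

Answer: 3 3 2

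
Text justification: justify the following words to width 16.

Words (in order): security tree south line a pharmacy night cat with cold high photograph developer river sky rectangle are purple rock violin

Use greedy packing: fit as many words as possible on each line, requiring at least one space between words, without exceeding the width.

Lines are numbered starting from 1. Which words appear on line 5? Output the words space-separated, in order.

Line 1: ['security', 'tree'] (min_width=13, slack=3)
Line 2: ['south', 'line', 'a'] (min_width=12, slack=4)
Line 3: ['pharmacy', 'night'] (min_width=14, slack=2)
Line 4: ['cat', 'with', 'cold'] (min_width=13, slack=3)
Line 5: ['high', 'photograph'] (min_width=15, slack=1)
Line 6: ['developer', 'river'] (min_width=15, slack=1)
Line 7: ['sky', 'rectangle'] (min_width=13, slack=3)
Line 8: ['are', 'purple', 'rock'] (min_width=15, slack=1)
Line 9: ['violin'] (min_width=6, slack=10)

Answer: high photograph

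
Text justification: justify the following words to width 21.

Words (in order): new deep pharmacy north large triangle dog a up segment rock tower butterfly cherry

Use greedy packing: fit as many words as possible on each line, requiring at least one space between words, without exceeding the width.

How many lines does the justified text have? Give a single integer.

Line 1: ['new', 'deep', 'pharmacy'] (min_width=17, slack=4)
Line 2: ['north', 'large', 'triangle'] (min_width=20, slack=1)
Line 3: ['dog', 'a', 'up', 'segment', 'rock'] (min_width=21, slack=0)
Line 4: ['tower', 'butterfly'] (min_width=15, slack=6)
Line 5: ['cherry'] (min_width=6, slack=15)
Total lines: 5

Answer: 5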